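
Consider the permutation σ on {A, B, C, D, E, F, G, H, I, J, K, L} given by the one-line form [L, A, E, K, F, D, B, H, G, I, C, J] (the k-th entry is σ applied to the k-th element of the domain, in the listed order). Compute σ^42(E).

Tracing E → F → … returns to E after 5 steps, so E lies in a 5-cycle (C E F D K).
On a 5-cycle, σ^5 is the identity, so σ^42 = σ^2 there (42 ≡ 2 mod 5).
Stepping 2 places around the cycle: E → F → D.

D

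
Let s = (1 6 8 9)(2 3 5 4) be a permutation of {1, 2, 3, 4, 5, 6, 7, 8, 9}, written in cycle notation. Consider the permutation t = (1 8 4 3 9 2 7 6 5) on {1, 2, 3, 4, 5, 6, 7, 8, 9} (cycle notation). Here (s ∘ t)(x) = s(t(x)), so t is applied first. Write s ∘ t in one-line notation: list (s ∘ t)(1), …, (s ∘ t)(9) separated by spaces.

For each element, apply t then s: 1 → 8 → 9; 2 → 7 → 7; 3 → 9 → 1; 4 → 3 → 5; 5 → 1 → 6; 6 → 5 → 4; 7 → 6 → 8; 8 → 4 → 2; 9 → 2 → 3.
So s ∘ t in one-line form is 9 7 1 5 6 4 8 2 3.

9 7 1 5 6 4 8 2 3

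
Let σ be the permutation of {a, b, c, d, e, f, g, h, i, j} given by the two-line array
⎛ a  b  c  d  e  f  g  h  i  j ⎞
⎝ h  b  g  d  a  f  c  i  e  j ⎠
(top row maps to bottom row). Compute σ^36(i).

Tracing i → e → … returns to i after 4 steps, so i lies in a 4-cycle (a, h, i, e).
Powers repeat with period 4 on this cycle, and 36 mod 4 = 0, so σ^36(i) = σ^0(i).
So σ^36(i) = i.

i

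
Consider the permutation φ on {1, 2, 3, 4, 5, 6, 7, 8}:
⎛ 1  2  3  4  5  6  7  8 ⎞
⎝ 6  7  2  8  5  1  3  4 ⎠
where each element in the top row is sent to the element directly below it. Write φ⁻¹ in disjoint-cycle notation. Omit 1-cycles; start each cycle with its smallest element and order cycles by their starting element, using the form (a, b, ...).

The cycle decomposition of φ is (1, 6)(2, 7, 3)(4, 8).
Reversing each cycle (and rotating so the smallest element leads) gives φ⁻¹ = (1, 6)(2, 3, 7)(4, 8).

(1, 6)(2, 3, 7)(4, 8)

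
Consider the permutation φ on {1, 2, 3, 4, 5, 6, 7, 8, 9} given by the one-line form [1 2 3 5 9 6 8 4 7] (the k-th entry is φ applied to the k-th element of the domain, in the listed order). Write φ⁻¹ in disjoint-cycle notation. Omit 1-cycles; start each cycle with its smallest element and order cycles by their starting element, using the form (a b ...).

(4 8 7 9 5)

First write φ in disjoint cycles: (4 5 9 7 8).
The inverse reverses every cycle; in canonical form, φ⁻¹ = (4 8 7 9 5).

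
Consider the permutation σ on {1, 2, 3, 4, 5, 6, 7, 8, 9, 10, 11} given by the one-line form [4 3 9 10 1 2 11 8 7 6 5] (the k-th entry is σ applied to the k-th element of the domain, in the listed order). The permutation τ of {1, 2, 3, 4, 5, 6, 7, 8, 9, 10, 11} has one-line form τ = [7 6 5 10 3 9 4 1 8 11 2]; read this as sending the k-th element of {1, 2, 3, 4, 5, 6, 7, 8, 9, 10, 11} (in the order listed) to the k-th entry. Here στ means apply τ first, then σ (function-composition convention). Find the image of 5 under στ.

τ(5) = 3, then σ(3) = 9; composing gives (στ)(5) = 9.

9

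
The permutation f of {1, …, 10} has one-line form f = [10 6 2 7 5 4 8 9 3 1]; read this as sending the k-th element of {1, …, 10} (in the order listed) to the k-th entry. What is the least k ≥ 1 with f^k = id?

14

Decomposing into disjoint cycles gives cycle lengths 7, 2, 1.
The order is lcm(7, 2) = 14.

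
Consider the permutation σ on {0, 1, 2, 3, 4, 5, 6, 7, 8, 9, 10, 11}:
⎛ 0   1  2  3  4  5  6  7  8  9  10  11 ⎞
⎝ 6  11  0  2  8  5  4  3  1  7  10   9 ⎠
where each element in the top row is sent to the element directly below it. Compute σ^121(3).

2

Tracing 3 → 2 → … returns to 3 after 10 steps, so 3 lies in a 10-cycle (0, 6, 4, 8, 1, 11, 9, 7, 3, 2).
Powers repeat with period 10 on this cycle, and 121 mod 10 = 1, so σ^121(3) = σ^1(3).
Stepping 1 place around the cycle: 3 → 2.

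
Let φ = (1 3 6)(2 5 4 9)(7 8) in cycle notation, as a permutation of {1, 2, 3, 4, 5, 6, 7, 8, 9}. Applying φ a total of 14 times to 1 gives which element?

1 lies in the 3-cycle (1 3 6).
Powers repeat with period 3 on this cycle, and 14 mod 3 = 2, so φ^14(1) = φ^2(1).
Stepping 2 places around the cycle: 1 → 3 → 6.

6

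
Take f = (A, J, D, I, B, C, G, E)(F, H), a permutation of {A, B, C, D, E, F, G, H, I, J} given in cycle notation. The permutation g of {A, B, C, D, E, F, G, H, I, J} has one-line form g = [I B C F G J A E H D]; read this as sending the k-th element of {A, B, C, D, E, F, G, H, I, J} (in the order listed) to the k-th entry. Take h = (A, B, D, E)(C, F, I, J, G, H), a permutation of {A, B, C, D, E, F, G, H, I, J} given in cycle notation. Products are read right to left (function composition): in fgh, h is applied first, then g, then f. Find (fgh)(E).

B

Chase E: h(E) = A; g(A) = I; f(I) = B. Hence (fgh)(E) = B.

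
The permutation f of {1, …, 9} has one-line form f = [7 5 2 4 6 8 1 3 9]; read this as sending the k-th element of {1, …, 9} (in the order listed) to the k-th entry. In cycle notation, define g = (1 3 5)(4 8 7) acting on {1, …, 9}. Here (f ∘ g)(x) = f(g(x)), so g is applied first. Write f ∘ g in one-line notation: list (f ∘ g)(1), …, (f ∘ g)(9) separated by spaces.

2 5 6 3 7 8 4 1 9

(f ∘ g)(x) = f(g(x)). Computing each image: f(g(1)) = f(3) = 2, f(g(2)) = f(2) = 5, f(g(3)) = f(5) = 6, f(g(4)) = f(8) = 3, f(g(5)) = f(1) = 7, f(g(6)) = f(6) = 8, f(g(7)) = f(4) = 4, f(g(8)) = f(7) = 1, f(g(9)) = f(9) = 9.
Hence f ∘ g = [2 5 6 3 7 8 4 1 9].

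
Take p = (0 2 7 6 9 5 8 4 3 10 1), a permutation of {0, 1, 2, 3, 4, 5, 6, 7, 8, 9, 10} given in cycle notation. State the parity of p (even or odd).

even

The cycle lengths are 11.
A cycle of length ℓ contributes ℓ−1 transpositions, so p is a product of 10 transpositions — even.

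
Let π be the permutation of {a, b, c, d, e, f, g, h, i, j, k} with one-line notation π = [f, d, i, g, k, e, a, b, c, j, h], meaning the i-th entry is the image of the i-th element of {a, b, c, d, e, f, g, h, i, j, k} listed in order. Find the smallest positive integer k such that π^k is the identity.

8

Writing π as disjoint cycles, the cycle lengths are 8, 2, 1.
The order is lcm(8, 2) = 8.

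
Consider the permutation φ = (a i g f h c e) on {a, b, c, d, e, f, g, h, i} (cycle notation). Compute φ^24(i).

i lies in the 7-cycle (a i g f h c e).
Since the cycle has length 7, φ^24 acts on it the same as φ^3 (24 mod 7 = 3).
Advancing 3 steps from i: i → g → f → h.

h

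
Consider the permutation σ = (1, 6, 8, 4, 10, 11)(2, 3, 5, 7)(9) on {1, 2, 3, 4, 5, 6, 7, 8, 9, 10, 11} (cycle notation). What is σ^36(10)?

10 lies in the 6-cycle (1, 6, 8, 4, 10, 11).
Powers repeat with period 6 on this cycle, and 36 mod 6 = 0, so σ^36(10) = σ^0(10).
So σ^36(10) = 10.

10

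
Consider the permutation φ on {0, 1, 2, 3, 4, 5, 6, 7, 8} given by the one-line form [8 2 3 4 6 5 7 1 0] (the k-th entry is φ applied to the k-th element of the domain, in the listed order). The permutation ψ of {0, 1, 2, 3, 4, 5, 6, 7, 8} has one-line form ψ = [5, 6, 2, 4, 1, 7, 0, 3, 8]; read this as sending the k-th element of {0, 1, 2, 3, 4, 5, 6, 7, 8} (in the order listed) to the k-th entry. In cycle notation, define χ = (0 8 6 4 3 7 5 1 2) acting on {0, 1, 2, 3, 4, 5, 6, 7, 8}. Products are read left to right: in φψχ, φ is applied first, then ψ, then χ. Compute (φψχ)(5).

(φψχ)(5) = χ(ψ(φ(5))). φ(5) = 5, then ψ(5) = 7, then χ(7) = 5, so the result is 5.

5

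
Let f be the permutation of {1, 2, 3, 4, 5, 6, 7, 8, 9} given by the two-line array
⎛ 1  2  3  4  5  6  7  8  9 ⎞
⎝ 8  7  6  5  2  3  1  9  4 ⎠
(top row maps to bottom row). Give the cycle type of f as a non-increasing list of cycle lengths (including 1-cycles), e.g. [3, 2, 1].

The disjoint cycles are (1, 8, 9, 4, 5, 2, 7)(3, 6), with lengths 7, 2 in non-increasing order.

[7, 2]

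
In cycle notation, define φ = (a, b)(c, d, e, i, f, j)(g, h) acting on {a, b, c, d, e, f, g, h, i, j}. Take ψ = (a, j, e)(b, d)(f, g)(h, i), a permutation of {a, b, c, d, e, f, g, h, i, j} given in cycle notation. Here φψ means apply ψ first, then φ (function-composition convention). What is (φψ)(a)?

c

First apply ψ: ψ(a) = j, then φ(j) = c. Thus (φψ)(a) = c.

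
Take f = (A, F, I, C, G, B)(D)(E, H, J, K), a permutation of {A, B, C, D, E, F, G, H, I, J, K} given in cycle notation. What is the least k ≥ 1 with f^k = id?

The disjoint cycles have lengths 6, 4, 1.
Since disjoint cycles commute, ord(f) = lcm(6, 4) = 12.

12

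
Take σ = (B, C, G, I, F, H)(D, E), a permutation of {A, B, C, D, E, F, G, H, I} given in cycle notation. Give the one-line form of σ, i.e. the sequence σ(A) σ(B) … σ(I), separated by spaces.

Reading each image from the cycles: A→A, B→C, C→G, D→E, E→D, F→H, G→I, H→B, I→F.
Listing these in domain order gives A C G E D H I B F.

A C G E D H I B F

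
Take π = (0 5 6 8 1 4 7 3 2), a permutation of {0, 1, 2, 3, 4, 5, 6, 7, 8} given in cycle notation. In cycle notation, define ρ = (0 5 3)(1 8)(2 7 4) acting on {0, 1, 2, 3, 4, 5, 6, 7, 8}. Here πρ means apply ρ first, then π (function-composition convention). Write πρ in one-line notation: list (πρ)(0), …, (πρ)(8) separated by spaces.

6 1 3 5 0 2 8 7 4

(πρ)(x) = π(ρ(x)). Computing each image: π(ρ(0)) = π(5) = 6, π(ρ(1)) = π(8) = 1, π(ρ(2)) = π(7) = 3, π(ρ(3)) = π(0) = 5, π(ρ(4)) = π(2) = 0, π(ρ(5)) = π(3) = 2, π(ρ(6)) = π(6) = 8, π(ρ(7)) = π(4) = 7, π(ρ(8)) = π(1) = 4.
Hence πρ = [6 1 3 5 0 2 8 7 4].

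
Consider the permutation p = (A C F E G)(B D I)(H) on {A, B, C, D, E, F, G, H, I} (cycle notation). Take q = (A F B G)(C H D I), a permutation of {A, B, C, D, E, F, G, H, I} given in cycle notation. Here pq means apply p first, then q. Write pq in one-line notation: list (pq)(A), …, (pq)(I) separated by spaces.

H I B C A E F D G

(pq)(x) = q(p(x)). Computing each image: q(p(A)) = q(C) = H, q(p(B)) = q(D) = I, q(p(C)) = q(F) = B, q(p(D)) = q(I) = C, q(p(E)) = q(G) = A, q(p(F)) = q(E) = E, q(p(G)) = q(A) = F, q(p(H)) = q(H) = D, q(p(I)) = q(B) = G.
Hence pq = [H I B C A E F D G].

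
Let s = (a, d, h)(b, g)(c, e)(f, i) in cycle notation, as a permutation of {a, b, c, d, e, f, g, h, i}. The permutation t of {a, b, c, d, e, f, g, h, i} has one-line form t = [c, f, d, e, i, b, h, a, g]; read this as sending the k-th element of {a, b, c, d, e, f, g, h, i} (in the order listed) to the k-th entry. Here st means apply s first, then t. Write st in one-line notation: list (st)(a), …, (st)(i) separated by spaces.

e h i a d g f c b

For each element, apply s then t: a → d → e; b → g → h; c → e → i; d → h → a; e → c → d; f → i → g; g → b → f; h → a → c; i → f → b.
So st in one-line form is e h i a d g f c b.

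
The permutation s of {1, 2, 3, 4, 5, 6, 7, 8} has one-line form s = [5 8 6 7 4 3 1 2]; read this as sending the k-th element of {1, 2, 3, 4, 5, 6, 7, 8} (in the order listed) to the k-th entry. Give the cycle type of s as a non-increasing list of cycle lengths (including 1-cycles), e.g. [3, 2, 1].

[4, 2, 2]

The disjoint cycles are (1, 5, 4, 7)(2, 8)(3, 6), with lengths 4, 2, 2 in non-increasing order.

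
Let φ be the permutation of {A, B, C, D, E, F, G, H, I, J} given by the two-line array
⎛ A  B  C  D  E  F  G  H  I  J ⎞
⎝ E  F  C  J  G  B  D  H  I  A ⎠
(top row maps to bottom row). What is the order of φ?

Writing φ as disjoint cycles, the cycle lengths are 5, 2, 1, 1, 1.
Since disjoint cycles commute, ord(φ) = lcm(5, 2) = 10.

10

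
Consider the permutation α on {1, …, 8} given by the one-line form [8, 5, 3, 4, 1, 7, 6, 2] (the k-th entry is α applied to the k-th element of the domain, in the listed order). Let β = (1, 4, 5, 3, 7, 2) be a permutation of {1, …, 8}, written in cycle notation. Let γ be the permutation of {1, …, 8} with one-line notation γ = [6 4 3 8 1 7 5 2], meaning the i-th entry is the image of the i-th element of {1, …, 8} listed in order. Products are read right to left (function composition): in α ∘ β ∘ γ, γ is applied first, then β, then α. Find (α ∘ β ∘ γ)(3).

(α ∘ β ∘ γ)(3) = α(β(γ(3))). γ(3) = 3, then β(3) = 7, then α(7) = 6, so the result is 6.

6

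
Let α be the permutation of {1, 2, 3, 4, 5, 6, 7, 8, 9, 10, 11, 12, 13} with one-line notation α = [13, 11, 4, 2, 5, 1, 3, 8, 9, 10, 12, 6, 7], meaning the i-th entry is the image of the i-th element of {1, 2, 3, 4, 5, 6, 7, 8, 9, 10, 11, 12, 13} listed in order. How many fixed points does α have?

4

The fixed points (elements with α(x) = x) are {5, 8, 9, 10}, so there are 4.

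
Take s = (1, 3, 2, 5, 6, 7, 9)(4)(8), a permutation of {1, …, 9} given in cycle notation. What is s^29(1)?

3

1 lies in the 7-cycle (1, 3, 2, 5, 6, 7, 9).
Since the cycle has length 7, s^29 acts on it the same as s^1 (29 mod 7 = 1).
Stepping 1 place around the cycle: 1 → 3.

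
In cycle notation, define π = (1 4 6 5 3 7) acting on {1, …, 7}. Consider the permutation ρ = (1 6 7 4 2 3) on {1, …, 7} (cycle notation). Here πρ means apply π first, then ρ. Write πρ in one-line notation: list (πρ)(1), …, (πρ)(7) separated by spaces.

2 3 4 7 1 5 6

(πρ)(x) = ρ(π(x)). Computing each image: ρ(π(1)) = ρ(4) = 2, ρ(π(2)) = ρ(2) = 3, ρ(π(3)) = ρ(7) = 4, ρ(π(4)) = ρ(6) = 7, ρ(π(5)) = ρ(3) = 1, ρ(π(6)) = ρ(5) = 5, ρ(π(7)) = ρ(1) = 6.
Hence πρ = [2 3 4 7 1 5 6].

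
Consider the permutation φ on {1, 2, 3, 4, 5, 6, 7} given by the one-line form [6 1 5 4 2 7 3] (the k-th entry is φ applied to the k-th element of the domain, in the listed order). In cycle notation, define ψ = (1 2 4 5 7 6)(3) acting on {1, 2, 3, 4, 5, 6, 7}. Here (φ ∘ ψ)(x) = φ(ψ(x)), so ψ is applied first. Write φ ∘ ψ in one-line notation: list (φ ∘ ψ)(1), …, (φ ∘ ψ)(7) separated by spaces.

Chase each element through ψ then φ: 1 → 2 → 1; 2 → 4 → 4; 3 → 3 → 5; 4 → 5 → 2; 5 → 7 → 3; 6 → 1 → 6; 7 → 6 → 7.
Collecting the images, φ ∘ ψ = [1 4 5 2 3 6 7].

1 4 5 2 3 6 7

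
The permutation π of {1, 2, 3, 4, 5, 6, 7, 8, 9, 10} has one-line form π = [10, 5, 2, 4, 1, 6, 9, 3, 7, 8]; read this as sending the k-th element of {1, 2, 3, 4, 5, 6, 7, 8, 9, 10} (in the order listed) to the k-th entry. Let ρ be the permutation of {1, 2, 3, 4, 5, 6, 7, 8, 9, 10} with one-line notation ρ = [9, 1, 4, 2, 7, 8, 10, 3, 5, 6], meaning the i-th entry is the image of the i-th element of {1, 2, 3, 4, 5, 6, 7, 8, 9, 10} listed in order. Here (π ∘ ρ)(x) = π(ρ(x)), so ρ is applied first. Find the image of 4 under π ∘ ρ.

First apply ρ: ρ(4) = 2, then π(2) = 5. Thus (π ∘ ρ)(4) = 5.

5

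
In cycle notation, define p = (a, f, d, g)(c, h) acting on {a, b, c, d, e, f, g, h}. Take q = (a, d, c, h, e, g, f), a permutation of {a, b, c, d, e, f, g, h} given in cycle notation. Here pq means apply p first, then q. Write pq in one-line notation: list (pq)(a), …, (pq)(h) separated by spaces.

a b e f g c d h

(pq)(x) = q(p(x)). Computing each image: q(p(a)) = q(f) = a, q(p(b)) = q(b) = b, q(p(c)) = q(h) = e, q(p(d)) = q(g) = f, q(p(e)) = q(e) = g, q(p(f)) = q(d) = c, q(p(g)) = q(a) = d, q(p(h)) = q(c) = h.
Hence pq = [a b e f g c d h].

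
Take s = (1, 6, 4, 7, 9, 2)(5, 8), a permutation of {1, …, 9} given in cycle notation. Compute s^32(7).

7 lies in the 6-cycle (1, 6, 4, 7, 9, 2).
Since the cycle has length 6, s^32 acts on it the same as s^2 (32 mod 6 = 2).
Stepping 2 places around the cycle: 7 → 9 → 2.

2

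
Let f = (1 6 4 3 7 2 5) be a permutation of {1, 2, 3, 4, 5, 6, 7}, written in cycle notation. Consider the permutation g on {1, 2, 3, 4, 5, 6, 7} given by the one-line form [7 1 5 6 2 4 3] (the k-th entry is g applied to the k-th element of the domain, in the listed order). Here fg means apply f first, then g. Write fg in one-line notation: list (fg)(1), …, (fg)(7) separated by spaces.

For each element, apply f then g: 1 → 6 → 4; 2 → 5 → 2; 3 → 7 → 3; 4 → 3 → 5; 5 → 1 → 7; 6 → 4 → 6; 7 → 2 → 1.
So fg in one-line form is 4 2 3 5 7 6 1.

4 2 3 5 7 6 1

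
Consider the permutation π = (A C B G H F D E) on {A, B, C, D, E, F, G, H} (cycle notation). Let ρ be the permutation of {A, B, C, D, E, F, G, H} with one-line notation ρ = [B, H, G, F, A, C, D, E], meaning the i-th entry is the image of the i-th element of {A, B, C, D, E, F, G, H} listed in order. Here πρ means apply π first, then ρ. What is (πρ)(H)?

C

(πρ)(H) = ρ(π(H)). π(H) = F, then ρ(F) = C. So (πρ)(H) = C.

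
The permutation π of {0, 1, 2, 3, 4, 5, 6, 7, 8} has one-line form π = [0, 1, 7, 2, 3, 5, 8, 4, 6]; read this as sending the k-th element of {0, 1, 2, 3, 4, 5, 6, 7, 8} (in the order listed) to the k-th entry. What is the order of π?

4

Writing π as disjoint cycles, the cycle lengths are 4, 2, 1, 1, 1.
Since disjoint cycles commute, ord(π) = lcm(4, 2) = 4.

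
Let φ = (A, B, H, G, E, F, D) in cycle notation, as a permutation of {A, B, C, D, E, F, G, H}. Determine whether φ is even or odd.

The cycle lengths are 7, 1.
A cycle is odd iff its length is even; φ has 0 even-length cycles, so sgn(φ) = (−1)^0 and φ is even.

even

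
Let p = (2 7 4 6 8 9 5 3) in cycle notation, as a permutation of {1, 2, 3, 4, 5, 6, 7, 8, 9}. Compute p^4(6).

6 lies in the 8-cycle (2 7 4 6 8 9 5 3).
Stepping 4 places around the cycle: 6 → 8 → 9 → 5 → 3.

3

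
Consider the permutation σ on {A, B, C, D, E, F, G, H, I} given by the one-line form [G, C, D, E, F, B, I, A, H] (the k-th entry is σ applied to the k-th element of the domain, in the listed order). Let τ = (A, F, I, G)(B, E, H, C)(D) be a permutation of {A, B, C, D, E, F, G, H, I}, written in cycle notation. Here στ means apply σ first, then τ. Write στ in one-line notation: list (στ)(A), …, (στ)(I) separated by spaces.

A B D H I E G F C

(στ)(x) = τ(σ(x)). Computing each image: τ(σ(A)) = τ(G) = A, τ(σ(B)) = τ(C) = B, τ(σ(C)) = τ(D) = D, τ(σ(D)) = τ(E) = H, τ(σ(E)) = τ(F) = I, τ(σ(F)) = τ(B) = E, τ(σ(G)) = τ(I) = G, τ(σ(H)) = τ(A) = F, τ(σ(I)) = τ(H) = C.
Hence στ = [A B D H I E G F C].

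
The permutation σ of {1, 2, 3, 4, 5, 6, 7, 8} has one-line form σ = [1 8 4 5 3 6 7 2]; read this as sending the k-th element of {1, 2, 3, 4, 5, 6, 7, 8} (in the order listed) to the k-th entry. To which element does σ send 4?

4 is element number 4 of the domain, and entry number 4 of the one-line form is 5, so σ(4) = 5.

5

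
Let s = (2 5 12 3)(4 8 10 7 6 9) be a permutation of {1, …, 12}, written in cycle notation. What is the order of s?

12

The cycle type of s is (6, 4, 1, 1).
The order is lcm(6, 4) = 12.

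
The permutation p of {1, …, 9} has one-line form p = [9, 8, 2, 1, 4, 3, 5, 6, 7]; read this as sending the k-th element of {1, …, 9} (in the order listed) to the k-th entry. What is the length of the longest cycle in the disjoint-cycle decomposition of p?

5

Decomposing into disjoint cycles gives (1 9 7 5 4)(2 8 6 3); the longest has length 5.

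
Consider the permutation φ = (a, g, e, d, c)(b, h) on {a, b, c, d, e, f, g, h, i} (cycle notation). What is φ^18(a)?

a lies in the 5-cycle (a, g, e, d, c).
Powers repeat with period 5 on this cycle, and 18 mod 5 = 3, so φ^18(a) = φ^3(a).
Stepping 3 places around the cycle: a → g → e → d.

d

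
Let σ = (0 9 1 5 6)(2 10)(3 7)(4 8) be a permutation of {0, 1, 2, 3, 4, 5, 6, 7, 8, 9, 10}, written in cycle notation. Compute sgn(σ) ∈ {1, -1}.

-1

The cycle lengths are 5, 2, 2, 2.
A cycle of length ℓ contributes ℓ−1 transpositions, so σ is a product of 4 + 1 + 1 + 1 = 7 transpositions — odd.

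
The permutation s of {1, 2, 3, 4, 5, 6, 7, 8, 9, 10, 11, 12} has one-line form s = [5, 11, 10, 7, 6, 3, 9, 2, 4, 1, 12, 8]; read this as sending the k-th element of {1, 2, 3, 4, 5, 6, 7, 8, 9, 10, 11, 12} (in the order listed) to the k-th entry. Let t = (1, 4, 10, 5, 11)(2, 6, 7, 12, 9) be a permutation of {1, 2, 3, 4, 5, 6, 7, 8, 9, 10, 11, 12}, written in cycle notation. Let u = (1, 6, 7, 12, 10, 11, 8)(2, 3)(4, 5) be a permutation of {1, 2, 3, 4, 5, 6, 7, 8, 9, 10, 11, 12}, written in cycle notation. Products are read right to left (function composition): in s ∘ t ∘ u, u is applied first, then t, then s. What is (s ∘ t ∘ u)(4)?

Apply the permutations in order: u(4) = 5, then t(5) = 11, then s(11) = 12. So (s ∘ t ∘ u)(4) = 12.

12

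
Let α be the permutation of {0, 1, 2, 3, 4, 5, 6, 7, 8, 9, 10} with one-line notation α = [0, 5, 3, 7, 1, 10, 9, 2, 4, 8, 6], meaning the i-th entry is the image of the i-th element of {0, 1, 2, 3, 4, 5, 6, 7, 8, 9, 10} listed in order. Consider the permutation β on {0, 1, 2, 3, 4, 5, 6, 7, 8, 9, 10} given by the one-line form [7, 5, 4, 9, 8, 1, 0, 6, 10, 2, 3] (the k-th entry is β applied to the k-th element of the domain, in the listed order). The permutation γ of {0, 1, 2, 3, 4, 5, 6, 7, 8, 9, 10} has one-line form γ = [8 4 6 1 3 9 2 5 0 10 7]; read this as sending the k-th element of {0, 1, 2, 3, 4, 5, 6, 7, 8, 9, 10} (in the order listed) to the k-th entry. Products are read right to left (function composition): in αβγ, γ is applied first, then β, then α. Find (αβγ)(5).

Apply the permutations in order: γ(5) = 9, then β(9) = 2, then α(2) = 3. So (αβγ)(5) = 3.

3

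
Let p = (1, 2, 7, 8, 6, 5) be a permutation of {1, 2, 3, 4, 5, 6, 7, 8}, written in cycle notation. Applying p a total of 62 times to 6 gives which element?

6 lies in the 6-cycle (1, 2, 7, 8, 6, 5).
Powers repeat with period 6 on this cycle, and 62 mod 6 = 2, so p^62(6) = p^2(6).
Stepping 2 places around the cycle: 6 → 5 → 1.

1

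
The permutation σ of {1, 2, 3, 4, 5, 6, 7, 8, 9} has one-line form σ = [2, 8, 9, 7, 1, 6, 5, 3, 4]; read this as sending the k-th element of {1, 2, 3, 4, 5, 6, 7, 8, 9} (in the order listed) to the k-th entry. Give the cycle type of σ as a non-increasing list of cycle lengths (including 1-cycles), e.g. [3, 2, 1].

[8, 1]

The disjoint cycles are (1, 2, 8, 3, 9, 4, 7, 5)(6), with lengths 8, 1 in non-increasing order.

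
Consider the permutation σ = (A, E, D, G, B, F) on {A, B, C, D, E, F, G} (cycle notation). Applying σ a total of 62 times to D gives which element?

B

D lies in the 6-cycle (A, E, D, G, B, F).
Powers repeat with period 6 on this cycle, and 62 mod 6 = 2, so σ^62(D) = σ^2(D).
Stepping 2 places around the cycle: D → G → B.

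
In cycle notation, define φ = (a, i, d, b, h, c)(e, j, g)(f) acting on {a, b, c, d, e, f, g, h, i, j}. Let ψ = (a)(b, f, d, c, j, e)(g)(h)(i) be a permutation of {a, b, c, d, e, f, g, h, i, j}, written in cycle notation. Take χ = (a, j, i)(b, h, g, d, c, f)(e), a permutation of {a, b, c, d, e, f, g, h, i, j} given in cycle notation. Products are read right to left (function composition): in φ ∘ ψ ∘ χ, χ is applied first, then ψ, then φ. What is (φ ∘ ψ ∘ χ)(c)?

b

(φ ∘ ψ ∘ χ)(c) = φ(ψ(χ(c))). χ(c) = f, then ψ(f) = d, then φ(d) = b, so the result is b.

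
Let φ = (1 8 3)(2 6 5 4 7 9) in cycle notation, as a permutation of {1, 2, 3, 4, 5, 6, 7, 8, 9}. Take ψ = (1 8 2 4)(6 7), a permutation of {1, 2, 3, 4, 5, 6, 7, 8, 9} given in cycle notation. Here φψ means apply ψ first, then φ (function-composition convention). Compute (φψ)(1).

3

(φψ)(1) = φ(ψ(1)). ψ(1) = 8, then φ(8) = 3. So (φψ)(1) = 3.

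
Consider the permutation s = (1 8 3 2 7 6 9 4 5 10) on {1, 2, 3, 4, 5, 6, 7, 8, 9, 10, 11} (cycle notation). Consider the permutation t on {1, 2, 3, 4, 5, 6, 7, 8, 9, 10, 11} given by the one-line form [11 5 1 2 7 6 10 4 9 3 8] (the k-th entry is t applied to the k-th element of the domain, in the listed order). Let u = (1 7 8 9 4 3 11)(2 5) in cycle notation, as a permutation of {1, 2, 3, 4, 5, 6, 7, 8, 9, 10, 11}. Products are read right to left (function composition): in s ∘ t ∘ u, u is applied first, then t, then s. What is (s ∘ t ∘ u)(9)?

Apply the permutations in order: u(9) = 4, then t(4) = 2, then s(2) = 7. So (s ∘ t ∘ u)(9) = 7.

7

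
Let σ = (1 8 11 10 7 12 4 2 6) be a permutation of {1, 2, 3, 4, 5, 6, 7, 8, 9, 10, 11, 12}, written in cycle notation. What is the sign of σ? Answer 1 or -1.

The cycle lengths are 9, 1, 1, 1.
A cycle is odd iff its length is even; σ has 0 even-length cycles, so sgn(σ) = (−1)^0 and σ is even.

1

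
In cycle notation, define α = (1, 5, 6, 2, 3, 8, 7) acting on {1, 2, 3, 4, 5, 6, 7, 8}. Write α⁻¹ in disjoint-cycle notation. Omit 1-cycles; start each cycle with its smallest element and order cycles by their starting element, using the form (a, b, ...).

(1, 7, 8, 3, 2, 6, 5)

If α sends a → b within a cycle, α⁻¹ sends b → a; equivalently, reverse each cycle.
After reversing and putting each cycle's least element first, α⁻¹ = (1, 7, 8, 3, 2, 6, 5).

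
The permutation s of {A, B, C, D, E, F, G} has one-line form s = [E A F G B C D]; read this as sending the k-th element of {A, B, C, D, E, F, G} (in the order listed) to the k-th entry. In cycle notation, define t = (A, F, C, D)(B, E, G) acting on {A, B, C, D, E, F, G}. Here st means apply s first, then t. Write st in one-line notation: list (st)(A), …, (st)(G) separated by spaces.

Chase each element through s then t: A → E → G; B → A → F; C → F → C; D → G → B; E → B → E; F → C → D; G → D → A.
Collecting the images, st = [G F C B E D A].

G F C B E D A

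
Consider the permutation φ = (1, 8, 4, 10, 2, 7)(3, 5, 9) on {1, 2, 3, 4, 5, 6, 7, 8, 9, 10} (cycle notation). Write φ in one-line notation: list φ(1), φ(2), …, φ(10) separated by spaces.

Each element maps to the next entry in its cycle (wrapping to the front): 1→8, 2→7, 3→5, 4→10, 5→9, 6→6, 7→1, 8→4, 9→3, 10→2.
Listing these in domain order gives 8 7 5 10 9 6 1 4 3 2.

8 7 5 10 9 6 1 4 3 2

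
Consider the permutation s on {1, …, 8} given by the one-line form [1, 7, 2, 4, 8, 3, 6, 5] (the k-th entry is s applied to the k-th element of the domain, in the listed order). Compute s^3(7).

Tracing 7 → 6 → … returns to 7 after 4 steps, so 7 lies in a 4-cycle (2, 7, 6, 3).
Stepping 3 places around the cycle: 7 → 6 → 3 → 2.

2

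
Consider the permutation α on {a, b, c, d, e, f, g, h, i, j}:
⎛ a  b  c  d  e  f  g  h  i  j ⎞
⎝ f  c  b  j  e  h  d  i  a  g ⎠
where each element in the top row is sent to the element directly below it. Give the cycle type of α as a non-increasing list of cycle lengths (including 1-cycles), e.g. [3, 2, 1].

[4, 3, 2, 1]

The disjoint cycles are (a f h i)(b c)(d j g)(e), with lengths 4, 3, 2, 1 in non-increasing order.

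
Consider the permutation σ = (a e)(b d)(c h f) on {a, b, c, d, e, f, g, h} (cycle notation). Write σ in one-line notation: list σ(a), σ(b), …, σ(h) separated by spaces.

e d h b a c g f

Reading each image from the cycles: a↦e, b↦d, c↦h, d↦b, e↦a, f↦c, g↦g, h↦f.
So the one-line form is e d h b a c g f.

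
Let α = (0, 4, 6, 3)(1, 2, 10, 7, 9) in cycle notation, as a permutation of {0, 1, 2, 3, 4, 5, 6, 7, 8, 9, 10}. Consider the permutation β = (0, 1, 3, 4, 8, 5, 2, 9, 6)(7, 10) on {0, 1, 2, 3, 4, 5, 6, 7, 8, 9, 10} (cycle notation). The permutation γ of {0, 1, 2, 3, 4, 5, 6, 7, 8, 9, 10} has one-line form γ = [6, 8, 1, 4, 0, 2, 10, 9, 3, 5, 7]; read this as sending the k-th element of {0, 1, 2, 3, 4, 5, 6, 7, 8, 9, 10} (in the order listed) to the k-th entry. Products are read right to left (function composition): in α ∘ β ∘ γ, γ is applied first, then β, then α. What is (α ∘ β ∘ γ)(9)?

Chase 9: γ(9) = 5; β(5) = 2; α(2) = 10. Hence (α ∘ β ∘ γ)(9) = 10.

10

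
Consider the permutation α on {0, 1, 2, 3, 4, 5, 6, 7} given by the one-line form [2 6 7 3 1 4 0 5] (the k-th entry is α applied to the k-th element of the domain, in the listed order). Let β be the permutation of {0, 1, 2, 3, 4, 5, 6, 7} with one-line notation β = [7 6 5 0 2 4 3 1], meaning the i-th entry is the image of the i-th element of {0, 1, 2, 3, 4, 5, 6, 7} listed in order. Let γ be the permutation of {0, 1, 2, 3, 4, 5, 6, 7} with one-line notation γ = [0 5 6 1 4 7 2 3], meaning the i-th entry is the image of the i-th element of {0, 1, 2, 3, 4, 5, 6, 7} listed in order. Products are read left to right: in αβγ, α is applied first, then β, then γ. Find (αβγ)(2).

5

Apply the permutations in order: α(2) = 7, then β(7) = 1, then γ(1) = 5. So (αβγ)(2) = 5.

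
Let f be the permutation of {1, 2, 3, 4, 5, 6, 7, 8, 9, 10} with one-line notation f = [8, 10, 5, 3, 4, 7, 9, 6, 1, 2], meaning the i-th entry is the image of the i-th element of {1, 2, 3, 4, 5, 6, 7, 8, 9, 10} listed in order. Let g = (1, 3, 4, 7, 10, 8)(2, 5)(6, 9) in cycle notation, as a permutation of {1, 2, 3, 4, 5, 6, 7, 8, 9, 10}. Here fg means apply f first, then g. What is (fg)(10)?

f(10) = 2, then g(2) = 5; composing gives (fg)(10) = 5.

5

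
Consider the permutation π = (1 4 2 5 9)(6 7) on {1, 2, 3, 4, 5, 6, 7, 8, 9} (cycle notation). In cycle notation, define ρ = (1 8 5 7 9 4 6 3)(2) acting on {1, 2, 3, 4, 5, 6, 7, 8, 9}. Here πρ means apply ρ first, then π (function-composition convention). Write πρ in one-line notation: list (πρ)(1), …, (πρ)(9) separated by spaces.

8 5 4 7 6 3 1 9 2

For each element, apply ρ then π: 1 → 8 → 8; 2 → 2 → 5; 3 → 1 → 4; 4 → 6 → 7; 5 → 7 → 6; 6 → 3 → 3; 7 → 9 → 1; 8 → 5 → 9; 9 → 4 → 2.
So πρ in one-line form is 8 5 4 7 6 3 1 9 2.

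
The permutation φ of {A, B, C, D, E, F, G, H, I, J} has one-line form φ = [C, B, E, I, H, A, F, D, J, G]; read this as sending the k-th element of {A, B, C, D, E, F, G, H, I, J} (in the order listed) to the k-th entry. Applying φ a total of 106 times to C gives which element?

F

Tracing C → E → … returns to C after 9 steps, so C lies in a 9-cycle (A, C, E, H, D, I, J, G, F).
Powers repeat with period 9 on this cycle, and 106 mod 9 = 7, so φ^106(C) = φ^7(C).
Advancing 7 steps from C: C → E → H → D → I → J → G → F.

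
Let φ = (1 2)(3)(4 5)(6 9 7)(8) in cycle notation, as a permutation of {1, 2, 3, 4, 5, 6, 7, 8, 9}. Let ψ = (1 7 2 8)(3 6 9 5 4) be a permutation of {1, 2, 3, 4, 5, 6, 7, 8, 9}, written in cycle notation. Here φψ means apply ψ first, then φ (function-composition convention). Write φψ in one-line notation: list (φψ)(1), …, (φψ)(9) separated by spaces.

(φψ)(x) = φ(ψ(x)). Computing each image: φ(ψ(1)) = φ(7) = 6, φ(ψ(2)) = φ(8) = 8, φ(ψ(3)) = φ(6) = 9, φ(ψ(4)) = φ(3) = 3, φ(ψ(5)) = φ(4) = 5, φ(ψ(6)) = φ(9) = 7, φ(ψ(7)) = φ(2) = 1, φ(ψ(8)) = φ(1) = 2, φ(ψ(9)) = φ(5) = 4.
Hence φψ = [6 8 9 3 5 7 1 2 4].

6 8 9 3 5 7 1 2 4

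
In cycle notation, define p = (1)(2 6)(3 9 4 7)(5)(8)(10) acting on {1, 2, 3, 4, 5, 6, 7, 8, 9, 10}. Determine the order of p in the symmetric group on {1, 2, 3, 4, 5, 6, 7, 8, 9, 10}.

The disjoint cycles have lengths 4, 2, 1, 1, 1, 1.
The order is lcm(4, 2) = 4.

4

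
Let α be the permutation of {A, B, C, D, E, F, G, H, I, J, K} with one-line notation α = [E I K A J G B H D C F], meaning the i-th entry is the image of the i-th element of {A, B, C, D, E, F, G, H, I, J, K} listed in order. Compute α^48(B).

F

Tracing B → I → … returns to B after 10 steps, so B lies in a 10-cycle (A E J C K F G B I D).
Since the cycle has length 10, α^48 acts on it the same as α^8 (48 mod 10 = 8).
Advancing 8 steps from B: B → I → D → A → E → J → C → K → F.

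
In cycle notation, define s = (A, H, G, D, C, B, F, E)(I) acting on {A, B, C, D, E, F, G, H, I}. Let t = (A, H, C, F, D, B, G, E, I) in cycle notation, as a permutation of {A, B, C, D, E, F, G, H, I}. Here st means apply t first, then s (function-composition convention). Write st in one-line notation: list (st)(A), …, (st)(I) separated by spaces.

(st)(x) = s(t(x)). Computing each image: s(t(A)) = s(H) = G, s(t(B)) = s(G) = D, s(t(C)) = s(F) = E, s(t(D)) = s(B) = F, s(t(E)) = s(I) = I, s(t(F)) = s(D) = C, s(t(G)) = s(E) = A, s(t(H)) = s(C) = B, s(t(I)) = s(A) = H.
Hence st = [G D E F I C A B H].

G D E F I C A B H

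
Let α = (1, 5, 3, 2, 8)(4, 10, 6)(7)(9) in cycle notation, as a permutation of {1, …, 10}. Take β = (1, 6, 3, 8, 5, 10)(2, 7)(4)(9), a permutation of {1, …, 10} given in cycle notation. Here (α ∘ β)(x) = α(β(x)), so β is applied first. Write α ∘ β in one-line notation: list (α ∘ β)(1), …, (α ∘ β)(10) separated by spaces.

4 7 1 10 6 2 8 3 9 5

(α ∘ β)(x) = α(β(x)). Computing each image: α(β(1)) = α(6) = 4, α(β(2)) = α(7) = 7, α(β(3)) = α(8) = 1, α(β(4)) = α(4) = 10, α(β(5)) = α(10) = 6, α(β(6)) = α(3) = 2, α(β(7)) = α(2) = 8, α(β(8)) = α(5) = 3, α(β(9)) = α(9) = 9, α(β(10)) = α(1) = 5.
Hence α ∘ β = [4 7 1 10 6 2 8 3 9 5].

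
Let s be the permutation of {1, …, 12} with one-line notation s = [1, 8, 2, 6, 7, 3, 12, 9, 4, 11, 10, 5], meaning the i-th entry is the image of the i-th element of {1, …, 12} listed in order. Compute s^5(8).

2

Tracing 8 → 9 → … returns to 8 after 6 steps, so 8 lies in a 6-cycle (2, 8, 9, 4, 6, 3).
Stepping 5 places around the cycle: 8 → 9 → 4 → 6 → 3 → 2.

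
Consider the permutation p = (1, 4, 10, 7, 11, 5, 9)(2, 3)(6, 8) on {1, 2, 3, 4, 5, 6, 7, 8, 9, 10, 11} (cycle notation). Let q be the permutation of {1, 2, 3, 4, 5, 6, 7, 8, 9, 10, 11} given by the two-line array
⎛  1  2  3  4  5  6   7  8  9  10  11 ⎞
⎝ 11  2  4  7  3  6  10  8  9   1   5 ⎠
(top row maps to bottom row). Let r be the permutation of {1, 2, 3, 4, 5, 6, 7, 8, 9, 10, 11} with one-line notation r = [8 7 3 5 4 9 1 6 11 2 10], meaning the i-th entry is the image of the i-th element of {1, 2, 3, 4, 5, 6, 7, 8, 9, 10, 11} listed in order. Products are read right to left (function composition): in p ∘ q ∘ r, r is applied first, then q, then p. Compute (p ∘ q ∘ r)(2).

7

(p ∘ q ∘ r)(2) = p(q(r(2))). r(2) = 7, then q(7) = 10, then p(10) = 7, so the result is 7.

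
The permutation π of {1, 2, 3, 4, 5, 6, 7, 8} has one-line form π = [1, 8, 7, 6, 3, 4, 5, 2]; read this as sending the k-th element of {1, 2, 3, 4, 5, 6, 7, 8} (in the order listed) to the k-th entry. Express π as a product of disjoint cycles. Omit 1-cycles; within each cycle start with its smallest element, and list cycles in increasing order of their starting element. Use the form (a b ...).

(2 8)(3 7 5)(4 6)

Start at 2 and follow images: 2 → 8 → 2, giving the cycle (2 8).
Continuing from each remaining unvisited element yields (2 8)(3 7 5)(4 6).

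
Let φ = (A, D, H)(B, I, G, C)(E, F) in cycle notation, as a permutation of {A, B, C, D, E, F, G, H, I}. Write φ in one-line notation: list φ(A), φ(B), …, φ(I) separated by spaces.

Image by image: A→D, B→I, C→B, D→H, E→F, F→E, G→C, H→A, I→G.
So the one-line form is D I B H F E C A G.

D I B H F E C A G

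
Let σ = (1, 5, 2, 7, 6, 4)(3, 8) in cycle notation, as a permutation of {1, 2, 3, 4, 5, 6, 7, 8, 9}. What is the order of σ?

The cycle type of σ is (6, 2, 1).
The order is lcm(6, 2) = 6.

6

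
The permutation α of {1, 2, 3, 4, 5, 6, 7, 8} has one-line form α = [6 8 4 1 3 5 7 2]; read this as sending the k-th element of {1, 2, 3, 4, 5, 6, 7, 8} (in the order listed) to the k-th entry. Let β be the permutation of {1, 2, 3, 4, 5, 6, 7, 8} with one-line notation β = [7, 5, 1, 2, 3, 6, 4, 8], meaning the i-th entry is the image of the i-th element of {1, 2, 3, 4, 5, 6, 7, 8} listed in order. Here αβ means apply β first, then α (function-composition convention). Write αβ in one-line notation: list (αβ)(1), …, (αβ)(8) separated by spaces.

(αβ)(x) = α(β(x)). Computing each image: α(β(1)) = α(7) = 7, α(β(2)) = α(5) = 3, α(β(3)) = α(1) = 6, α(β(4)) = α(2) = 8, α(β(5)) = α(3) = 4, α(β(6)) = α(6) = 5, α(β(7)) = α(4) = 1, α(β(8)) = α(8) = 2.
Hence αβ = [7 3 6 8 4 5 1 2].

7 3 6 8 4 5 1 2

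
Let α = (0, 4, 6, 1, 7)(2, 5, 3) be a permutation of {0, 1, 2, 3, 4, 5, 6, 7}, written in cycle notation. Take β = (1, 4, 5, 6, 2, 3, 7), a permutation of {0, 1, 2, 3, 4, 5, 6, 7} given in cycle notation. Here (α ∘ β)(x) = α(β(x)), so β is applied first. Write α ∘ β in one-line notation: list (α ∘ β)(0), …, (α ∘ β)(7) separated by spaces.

Chase each element through β then α: 0 → 0 → 4; 1 → 4 → 6; 2 → 3 → 2; 3 → 7 → 0; 4 → 5 → 3; 5 → 6 → 1; 6 → 2 → 5; 7 → 1 → 7.
So α ∘ β in one-line form is 4 6 2 0 3 1 5 7.

4 6 2 0 3 1 5 7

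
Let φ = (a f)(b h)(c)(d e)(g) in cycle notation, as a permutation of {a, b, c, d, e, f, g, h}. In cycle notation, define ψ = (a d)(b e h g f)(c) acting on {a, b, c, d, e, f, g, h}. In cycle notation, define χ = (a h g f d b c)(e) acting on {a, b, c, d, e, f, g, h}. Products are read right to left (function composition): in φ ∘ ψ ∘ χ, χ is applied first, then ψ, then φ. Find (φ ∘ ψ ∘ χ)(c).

e

Apply the permutations in order: χ(c) = a, then ψ(a) = d, then φ(d) = e. So (φ ∘ ψ ∘ χ)(c) = e.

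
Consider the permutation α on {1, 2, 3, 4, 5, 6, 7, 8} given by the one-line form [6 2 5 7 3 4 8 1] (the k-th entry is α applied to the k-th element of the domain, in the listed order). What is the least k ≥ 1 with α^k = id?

10

Writing α as disjoint cycles, the cycle lengths are 5, 2, 1.
The order is lcm(5, 2) = 10.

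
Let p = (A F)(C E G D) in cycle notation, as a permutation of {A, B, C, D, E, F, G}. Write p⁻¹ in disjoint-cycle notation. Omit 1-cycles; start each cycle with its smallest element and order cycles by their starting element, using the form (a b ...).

If p sends a → b within a cycle, p⁻¹ sends b → a; equivalently, reverse each cycle.
Reversing each cycle of p and rotating so the smallest element leads gives (A F)(C D G E).

(A F)(C D G E)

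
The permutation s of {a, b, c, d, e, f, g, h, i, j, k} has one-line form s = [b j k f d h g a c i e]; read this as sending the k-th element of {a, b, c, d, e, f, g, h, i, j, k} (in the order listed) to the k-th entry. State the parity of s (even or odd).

In disjoint-cycle form the cycle lengths are 10, 1.
A cycle is odd iff its length is even; s has 1 even-length cycle, so sgn(s) = (−1)^1 and s is odd.

odd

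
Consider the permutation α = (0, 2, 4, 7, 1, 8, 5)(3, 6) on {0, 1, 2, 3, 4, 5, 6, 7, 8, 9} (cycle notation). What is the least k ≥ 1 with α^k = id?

14

The disjoint cycles have lengths 7, 2, 1.
The order is lcm(7, 2) = 14.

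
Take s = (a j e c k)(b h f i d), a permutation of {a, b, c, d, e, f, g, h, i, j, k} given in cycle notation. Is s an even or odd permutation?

even

The cycle lengths are 5, 5, 1.
A cycle is odd iff its length is even; s has 0 even-length cycles, so sgn(s) = (−1)^0 and s is even.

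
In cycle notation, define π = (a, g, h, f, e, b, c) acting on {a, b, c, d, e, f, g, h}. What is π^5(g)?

g lies in the 7-cycle (a, g, h, f, e, b, c).
Stepping 5 places around the cycle: g → h → f → e → b → c.

c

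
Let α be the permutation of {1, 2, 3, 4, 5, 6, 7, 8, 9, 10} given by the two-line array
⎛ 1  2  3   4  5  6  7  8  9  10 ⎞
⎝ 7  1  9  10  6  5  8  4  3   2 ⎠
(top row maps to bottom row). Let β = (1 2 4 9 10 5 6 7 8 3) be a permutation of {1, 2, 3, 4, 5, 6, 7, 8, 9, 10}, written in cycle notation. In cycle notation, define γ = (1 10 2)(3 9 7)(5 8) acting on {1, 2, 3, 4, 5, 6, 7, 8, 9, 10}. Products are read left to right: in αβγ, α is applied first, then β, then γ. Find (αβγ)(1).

Apply the permutations in order: α(1) = 7, then β(7) = 8, then γ(8) = 5. So (αβγ)(1) = 5.

5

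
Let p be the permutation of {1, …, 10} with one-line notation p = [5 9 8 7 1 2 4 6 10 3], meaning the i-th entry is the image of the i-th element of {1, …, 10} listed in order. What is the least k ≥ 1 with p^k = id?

6

Writing p as disjoint cycles, the cycle lengths are 6, 2, 2.
Since disjoint cycles commute, ord(p) = lcm(6, 2, 2) = 6.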